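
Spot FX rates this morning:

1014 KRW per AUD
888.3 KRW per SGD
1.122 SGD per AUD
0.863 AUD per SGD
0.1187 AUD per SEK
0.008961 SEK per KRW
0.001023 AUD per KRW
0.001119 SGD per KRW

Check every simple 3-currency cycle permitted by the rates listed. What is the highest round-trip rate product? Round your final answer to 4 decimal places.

SEK→AUD→KRW→SEK: 0.1187 × 1014 × 0.008961 = 1.07856
AUD→SGD→KRW→AUD: 1.122 × 888.3 × 0.001023 = 1.01960
AUD→KRW→SGD→AUD: 1014 × 0.001119 × 0.863 = 0.97922
Maximum is SEK→AUD→KRW→SEK at 1.0786; arbitrage exists.

1.0786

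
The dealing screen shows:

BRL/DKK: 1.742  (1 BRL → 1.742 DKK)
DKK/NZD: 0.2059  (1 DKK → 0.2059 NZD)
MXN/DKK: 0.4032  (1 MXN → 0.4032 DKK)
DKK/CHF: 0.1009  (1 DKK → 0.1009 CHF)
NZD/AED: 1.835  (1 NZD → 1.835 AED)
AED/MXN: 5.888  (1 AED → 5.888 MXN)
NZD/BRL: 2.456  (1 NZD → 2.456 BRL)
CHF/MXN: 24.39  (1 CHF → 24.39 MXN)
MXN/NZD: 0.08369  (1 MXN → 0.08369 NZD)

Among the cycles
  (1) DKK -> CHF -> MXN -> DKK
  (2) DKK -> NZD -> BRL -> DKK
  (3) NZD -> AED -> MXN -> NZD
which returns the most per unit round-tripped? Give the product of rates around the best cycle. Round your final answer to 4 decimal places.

0.9923

(1) 0.1009 × 24.39 × 0.4032 = 0.99226
(2) 0.2059 × 2.456 × 1.742 = 0.88091
(3) 1.835 × 5.888 × 0.08369 = 0.90423
Highest is cycle (1) at 0.9923 (≤1, no arbitrage).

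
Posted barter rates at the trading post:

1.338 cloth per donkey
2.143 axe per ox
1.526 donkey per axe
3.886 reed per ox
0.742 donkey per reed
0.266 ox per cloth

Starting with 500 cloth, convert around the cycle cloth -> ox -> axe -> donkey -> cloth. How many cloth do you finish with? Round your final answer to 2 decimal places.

581.95

500 cloth × 0.266 = 133 ox
133 ox × 2.143 = 285.019 axe
285.019 axe × 1.526 = 434.938994 donkey
434.938994 donkey × 1.338 = 581.948373972 cloth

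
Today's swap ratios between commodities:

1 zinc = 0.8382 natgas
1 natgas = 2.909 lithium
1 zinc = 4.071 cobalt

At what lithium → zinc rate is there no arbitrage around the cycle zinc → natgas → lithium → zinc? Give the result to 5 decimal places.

0.41012

Known legs of the cycle: 0.8382 × 2.909 = 2.4383238
For no arbitrage the full-cycle product must be 1, so the missing rate is 1 / 2.4383238 ≈ 0.4101178.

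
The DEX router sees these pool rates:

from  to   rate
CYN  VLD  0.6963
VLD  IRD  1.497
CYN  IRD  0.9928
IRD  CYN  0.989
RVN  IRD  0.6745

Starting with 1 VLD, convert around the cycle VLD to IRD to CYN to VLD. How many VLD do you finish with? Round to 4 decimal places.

1 VLD × 1.497 = 1.497 IRD
1.497 IRD × 0.989 = 1.480533 CYN
1.480533 CYN × 0.6963 = 1.0308951279 VLD

1.0309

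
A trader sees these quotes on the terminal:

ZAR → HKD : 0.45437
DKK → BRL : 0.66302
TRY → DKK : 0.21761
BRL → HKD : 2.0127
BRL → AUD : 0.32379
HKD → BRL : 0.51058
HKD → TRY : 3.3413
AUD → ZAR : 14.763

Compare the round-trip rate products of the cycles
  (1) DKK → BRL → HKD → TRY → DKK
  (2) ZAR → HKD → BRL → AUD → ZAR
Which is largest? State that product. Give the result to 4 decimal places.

(1) 0.66302 × 2.0127 × 3.3413 × 0.21761 = 0.97029
(2) 0.45437 × 0.51058 × 0.32379 × 14.763 = 1.10895
Highest is cycle (2) at 1.1089 (>1, arbitrage).

1.1089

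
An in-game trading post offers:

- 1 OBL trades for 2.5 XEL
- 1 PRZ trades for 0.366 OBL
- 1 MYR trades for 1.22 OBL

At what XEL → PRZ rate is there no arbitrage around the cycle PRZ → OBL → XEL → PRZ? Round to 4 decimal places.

1.0929

Known legs of the cycle: 0.366 × 2.5 = 0.915
For no arbitrage the full-cycle product must be 1, so the missing rate is 1 / 0.915 ≈ 1.092896.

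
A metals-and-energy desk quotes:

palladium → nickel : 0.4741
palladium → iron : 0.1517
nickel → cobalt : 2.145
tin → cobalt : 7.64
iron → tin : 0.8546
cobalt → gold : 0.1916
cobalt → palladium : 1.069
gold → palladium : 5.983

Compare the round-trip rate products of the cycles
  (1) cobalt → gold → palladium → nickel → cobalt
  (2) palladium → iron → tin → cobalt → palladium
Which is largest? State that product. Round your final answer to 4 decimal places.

(1) 0.1916 × 5.983 × 0.4741 × 2.145 = 1.16577
(2) 0.1517 × 0.8546 × 7.64 × 1.069 = 1.05881
Highest is cycle (1) at 1.1658 (>1, arbitrage).

1.1658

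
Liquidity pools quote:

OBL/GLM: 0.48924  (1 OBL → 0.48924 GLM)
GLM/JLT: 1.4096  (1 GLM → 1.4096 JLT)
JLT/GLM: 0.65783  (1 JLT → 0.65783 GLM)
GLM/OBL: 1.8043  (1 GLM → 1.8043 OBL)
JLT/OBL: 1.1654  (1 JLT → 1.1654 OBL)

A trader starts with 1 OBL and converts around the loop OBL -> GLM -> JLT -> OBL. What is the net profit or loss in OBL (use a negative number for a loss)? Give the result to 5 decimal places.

-0.19630

1 OBL × 0.48924 = 0.48924 GLM
0.48924 GLM × 1.4096 = 0.689632704 JLT
0.689632704 JLT × 1.1654 = 0.8036979532416 OBL
Net change: 0.8036979532416 − 1 = -0.1963020467584 OBL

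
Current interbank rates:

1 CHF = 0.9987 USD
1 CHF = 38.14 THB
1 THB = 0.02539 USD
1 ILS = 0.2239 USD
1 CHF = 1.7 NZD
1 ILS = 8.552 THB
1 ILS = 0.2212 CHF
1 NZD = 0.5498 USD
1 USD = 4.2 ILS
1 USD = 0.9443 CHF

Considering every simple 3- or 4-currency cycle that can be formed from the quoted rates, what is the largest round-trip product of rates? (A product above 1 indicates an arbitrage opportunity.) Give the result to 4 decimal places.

CHF→USD→ILS→CHF: 0.9987 × 4.2 × 0.2212 = 0.92783
CHF→THB→USD→CHF: 38.14 × 0.02539 × 0.9443 = 0.91444
THB→USD→ILS→THB: 0.02539 × 4.2 × 8.552 = 0.91197
CHF→THB→USD→ILS→CHF: 38.14 × 0.02539 × 4.2 × 0.2212 = 0.89966
CHF→NZD→USD→CHF: 1.7 × 0.5498 × 0.9443 = 0.88260
CHF→NZD→USD→ILS→CHF: 1.7 × 0.5498 × 4.2 × 0.2212 = 0.86834
Maximum is CHF→USD→ILS→CHF at 0.9278; no arbitrage — every cycle loses value.

0.9278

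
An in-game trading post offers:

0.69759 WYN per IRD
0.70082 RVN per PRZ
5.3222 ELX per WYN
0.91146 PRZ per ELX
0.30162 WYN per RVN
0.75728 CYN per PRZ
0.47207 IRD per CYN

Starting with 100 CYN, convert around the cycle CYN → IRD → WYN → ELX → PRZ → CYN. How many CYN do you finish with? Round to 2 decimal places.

100 CYN × 0.47207 = 47.207 IRD
47.207 IRD × 0.69759 = 32.93113113 WYN
32.93113113 WYN × 5.3222 = 175.266066100086 ELX
175.266066100086 ELX × 0.91146 = 159.74800860758438556 PRZ
159.74800860758438556 PRZ × 0.75728 = 120.9739719583515034968768 CYN

120.97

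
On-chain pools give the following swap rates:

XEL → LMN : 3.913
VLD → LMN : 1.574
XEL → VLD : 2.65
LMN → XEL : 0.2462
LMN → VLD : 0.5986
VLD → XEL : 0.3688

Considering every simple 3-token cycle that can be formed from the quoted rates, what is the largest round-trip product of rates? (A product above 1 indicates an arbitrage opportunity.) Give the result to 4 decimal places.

VLD→LMN→XEL→VLD: 1.574 × 0.2462 × 2.65 = 1.02692
VLD→XEL→LMN→VLD: 0.3688 × 3.913 × 0.5986 = 0.86385
Maximum is VLD→LMN→XEL→VLD at 1.0269; arbitrage exists.

1.0269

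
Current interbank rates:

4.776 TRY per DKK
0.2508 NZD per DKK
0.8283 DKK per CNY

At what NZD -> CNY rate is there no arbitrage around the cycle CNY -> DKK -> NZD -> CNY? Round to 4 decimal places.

4.8138

Known legs of the cycle: 0.8283 × 0.2508 = 0.20773764
For no arbitrage the full-cycle product must be 1, so the missing rate is 1 / 0.20773764 ≈ 4.813764.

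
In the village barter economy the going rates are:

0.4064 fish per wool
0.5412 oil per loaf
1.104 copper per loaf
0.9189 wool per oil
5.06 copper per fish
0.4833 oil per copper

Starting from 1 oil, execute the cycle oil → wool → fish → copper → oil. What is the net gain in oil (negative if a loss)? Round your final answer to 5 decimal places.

1 oil × 0.9189 = 0.9189 wool
0.9189 wool × 0.4064 = 0.37344096 fish
0.37344096 fish × 5.06 = 1.8896112576 copper
1.8896112576 copper × 0.4833 = 0.91324912079808 oil
Net change: 0.91324912079808 − 1 = -0.08675087920192 oil

-0.08675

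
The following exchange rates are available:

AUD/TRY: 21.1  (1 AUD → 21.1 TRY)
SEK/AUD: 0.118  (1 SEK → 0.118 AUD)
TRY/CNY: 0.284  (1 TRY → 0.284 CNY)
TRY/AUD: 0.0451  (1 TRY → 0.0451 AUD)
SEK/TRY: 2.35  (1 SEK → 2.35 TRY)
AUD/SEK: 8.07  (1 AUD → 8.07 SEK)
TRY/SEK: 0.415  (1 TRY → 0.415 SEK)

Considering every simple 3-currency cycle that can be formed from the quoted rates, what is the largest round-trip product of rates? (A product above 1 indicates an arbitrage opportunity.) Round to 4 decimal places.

1.0333

TRY→SEK→AUD→TRY: 0.415 × 0.118 × 21.1 = 1.03327
TRY→AUD→SEK→TRY: 0.0451 × 8.07 × 2.35 = 0.85530
Maximum is TRY→SEK→AUD→TRY at 1.0333; arbitrage exists.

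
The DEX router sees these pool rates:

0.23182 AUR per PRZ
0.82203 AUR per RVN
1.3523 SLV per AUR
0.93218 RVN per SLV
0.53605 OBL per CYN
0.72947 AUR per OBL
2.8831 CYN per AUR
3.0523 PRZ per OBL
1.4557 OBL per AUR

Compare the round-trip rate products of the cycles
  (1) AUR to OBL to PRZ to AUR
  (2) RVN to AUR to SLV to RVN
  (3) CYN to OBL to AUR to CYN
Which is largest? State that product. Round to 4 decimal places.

(1) 1.4557 × 3.0523 × 0.23182 = 1.03003
(2) 0.82203 × 1.3523 × 0.93218 = 1.03624
(3) 0.53605 × 0.72947 × 2.8831 = 1.12739
Highest is cycle (3) at 1.1274 (>1, arbitrage).

1.1274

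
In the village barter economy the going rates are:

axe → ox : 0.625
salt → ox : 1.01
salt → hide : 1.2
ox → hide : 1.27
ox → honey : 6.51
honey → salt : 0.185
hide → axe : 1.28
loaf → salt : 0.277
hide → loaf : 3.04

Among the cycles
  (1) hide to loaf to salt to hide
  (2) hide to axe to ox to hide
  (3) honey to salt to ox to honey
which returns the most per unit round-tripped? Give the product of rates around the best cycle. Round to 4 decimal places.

1.2164

(1) 3.04 × 0.277 × 1.2 = 1.01050
(2) 1.28 × 0.625 × 1.27 = 1.01600
(3) 0.185 × 1.01 × 6.51 = 1.21639
Highest is cycle (3) at 1.2164 (>1, arbitrage).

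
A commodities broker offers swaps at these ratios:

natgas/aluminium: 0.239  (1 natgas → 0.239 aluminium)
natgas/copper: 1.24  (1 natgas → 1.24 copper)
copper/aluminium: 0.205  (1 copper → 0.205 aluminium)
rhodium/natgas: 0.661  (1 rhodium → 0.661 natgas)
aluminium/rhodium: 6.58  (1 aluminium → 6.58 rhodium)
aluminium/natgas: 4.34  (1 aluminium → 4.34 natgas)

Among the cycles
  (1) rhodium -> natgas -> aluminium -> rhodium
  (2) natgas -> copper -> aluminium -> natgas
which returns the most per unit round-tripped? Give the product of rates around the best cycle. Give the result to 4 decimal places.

1.1032

(1) 0.661 × 0.239 × 6.58 = 1.03950
(2) 1.24 × 0.205 × 4.34 = 1.10323
Highest is cycle (2) at 1.1032 (>1, arbitrage).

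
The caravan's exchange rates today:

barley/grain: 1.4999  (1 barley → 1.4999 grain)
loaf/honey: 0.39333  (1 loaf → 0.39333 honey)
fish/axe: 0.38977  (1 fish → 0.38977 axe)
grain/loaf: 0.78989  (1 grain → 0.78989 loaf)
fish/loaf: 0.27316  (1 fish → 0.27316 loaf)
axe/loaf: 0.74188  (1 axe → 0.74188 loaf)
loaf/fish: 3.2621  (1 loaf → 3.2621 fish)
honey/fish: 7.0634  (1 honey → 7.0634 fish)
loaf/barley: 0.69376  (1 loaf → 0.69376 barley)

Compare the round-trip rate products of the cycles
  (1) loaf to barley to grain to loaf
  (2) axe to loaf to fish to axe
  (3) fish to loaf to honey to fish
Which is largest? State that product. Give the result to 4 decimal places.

(1) 0.69376 × 1.4999 × 0.78989 = 0.82194
(2) 0.74188 × 3.2621 × 0.38977 = 0.94328
(3) 0.27316 × 0.39333 × 7.0634 = 0.75891
Highest is cycle (2) at 0.9433 (≤1, no arbitrage).

0.9433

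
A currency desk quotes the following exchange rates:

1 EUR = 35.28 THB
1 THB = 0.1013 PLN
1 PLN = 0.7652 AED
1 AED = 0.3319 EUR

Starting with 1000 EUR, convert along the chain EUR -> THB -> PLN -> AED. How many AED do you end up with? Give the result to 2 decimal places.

2734.72

1000 EUR × 35.28 = 35280 THB
35280 THB × 0.1013 = 3573.864 PLN
3573.864 PLN × 0.7652 = 2734.7207328 AED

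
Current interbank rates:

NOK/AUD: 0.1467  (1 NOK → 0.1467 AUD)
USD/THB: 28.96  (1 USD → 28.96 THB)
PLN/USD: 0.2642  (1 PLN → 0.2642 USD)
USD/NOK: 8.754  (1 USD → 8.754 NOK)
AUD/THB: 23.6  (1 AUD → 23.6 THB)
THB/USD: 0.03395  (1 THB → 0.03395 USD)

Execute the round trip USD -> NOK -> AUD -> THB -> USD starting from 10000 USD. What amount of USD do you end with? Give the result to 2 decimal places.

10000 USD × 8.754 = 87540 NOK
87540 NOK × 0.1467 = 12842.118 AUD
12842.118 AUD × 23.6 = 303073.9848 THB
303073.9848 THB × 0.03395 = 10289.36178396 USD

10289.36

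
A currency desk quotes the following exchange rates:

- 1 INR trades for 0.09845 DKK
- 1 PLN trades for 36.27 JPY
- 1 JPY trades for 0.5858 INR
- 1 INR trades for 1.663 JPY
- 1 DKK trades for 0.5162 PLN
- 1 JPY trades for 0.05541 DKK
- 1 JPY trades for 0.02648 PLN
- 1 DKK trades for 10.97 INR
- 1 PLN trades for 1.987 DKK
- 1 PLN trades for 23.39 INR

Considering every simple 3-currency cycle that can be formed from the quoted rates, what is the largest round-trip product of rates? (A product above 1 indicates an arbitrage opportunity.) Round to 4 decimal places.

INR→DKK→PLN→INR: 0.09845 × 0.5162 × 23.39 = 1.18868
PLN→JPY→DKK→PLN: 36.27 × 0.05541 × 0.5162 = 1.03742
INR→JPY→PLN→INR: 1.663 × 0.02648 × 23.39 = 1.03001
INR→JPY→DKK→INR: 1.663 × 0.05541 × 10.97 = 1.01085
Maximum is INR→DKK→PLN→INR at 1.1887; arbitrage exists.

1.1887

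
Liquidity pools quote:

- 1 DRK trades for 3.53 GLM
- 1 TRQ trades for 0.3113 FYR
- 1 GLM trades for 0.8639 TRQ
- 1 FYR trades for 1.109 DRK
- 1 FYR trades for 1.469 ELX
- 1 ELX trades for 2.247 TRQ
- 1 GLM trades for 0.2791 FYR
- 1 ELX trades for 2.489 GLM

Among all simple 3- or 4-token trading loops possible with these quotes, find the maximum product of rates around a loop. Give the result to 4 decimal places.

GLM→FYR→DRK→GLM: 0.2791 × 1.109 × 3.53 = 1.09261
GLM→TRQ→FYR→DRK→GLM: 0.8639 × 0.3113 × 1.109 × 3.53 = 1.05281
ELX→TRQ→FYR→ELX: 2.247 × 0.3113 × 1.469 = 1.02755
ELX→GLM→FYR→ELX: 2.489 × 0.2791 × 1.469 = 1.02048
ELX→GLM→TRQ→FYR→ELX: 2.489 × 0.8639 × 0.3113 × 1.469 = 0.98331
Maximum is GLM→FYR→DRK→GLM at 1.0926; arbitrage exists.

1.0926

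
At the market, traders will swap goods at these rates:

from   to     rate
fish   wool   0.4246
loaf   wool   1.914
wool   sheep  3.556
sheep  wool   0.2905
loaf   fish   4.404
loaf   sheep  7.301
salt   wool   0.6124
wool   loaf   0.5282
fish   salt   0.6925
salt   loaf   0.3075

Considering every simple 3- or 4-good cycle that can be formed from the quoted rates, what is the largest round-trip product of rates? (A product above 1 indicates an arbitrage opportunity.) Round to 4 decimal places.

1.1203

sheep→wool→loaf→sheep: 0.2905 × 0.5282 × 7.301 = 1.12028
fish→wool→loaf→fish: 0.4246 × 0.5282 × 4.404 = 0.98770
fish→salt→wool→loaf→fish: 0.6925 × 0.6124 × 0.5282 × 4.404 = 0.98651
fish→salt→loaf→fish: 0.6925 × 0.3075 × 4.404 = 0.93780
Maximum is sheep→wool→loaf→sheep at 1.1203; arbitrage exists.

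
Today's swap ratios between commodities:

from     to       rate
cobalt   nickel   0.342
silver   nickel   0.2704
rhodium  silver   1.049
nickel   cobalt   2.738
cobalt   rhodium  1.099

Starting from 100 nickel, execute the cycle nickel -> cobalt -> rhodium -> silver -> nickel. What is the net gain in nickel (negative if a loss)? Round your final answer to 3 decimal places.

-14.648

100 nickel × 2.738 = 273.8 cobalt
273.8 cobalt × 1.099 = 300.9062 rhodium
300.9062 rhodium × 1.049 = 315.6506038 silver
315.6506038 silver × 0.2704 = 85.35192326752 nickel
Net change: 85.35192326752 − 100 = -14.64807673248 nickel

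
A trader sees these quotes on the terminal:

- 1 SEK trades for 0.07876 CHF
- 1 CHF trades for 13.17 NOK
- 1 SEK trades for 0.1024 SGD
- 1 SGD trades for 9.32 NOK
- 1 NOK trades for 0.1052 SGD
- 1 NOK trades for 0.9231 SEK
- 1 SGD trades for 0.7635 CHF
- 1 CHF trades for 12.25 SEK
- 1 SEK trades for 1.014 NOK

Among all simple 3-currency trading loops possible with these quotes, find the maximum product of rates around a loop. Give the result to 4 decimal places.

1.0578

CHF→NOK→SGD→CHF: 13.17 × 0.1052 × 0.7635 = 1.05782
CHF→SEK→SGD→CHF: 12.25 × 0.1024 × 0.7635 = 0.95773
CHF→NOK→SEK→CHF: 13.17 × 0.9231 × 0.07876 = 0.95750
SEK→SGD→NOK→SEK: 0.1024 × 9.32 × 0.9231 = 0.88098
Maximum is CHF→NOK→SGD→CHF at 1.0578; arbitrage exists.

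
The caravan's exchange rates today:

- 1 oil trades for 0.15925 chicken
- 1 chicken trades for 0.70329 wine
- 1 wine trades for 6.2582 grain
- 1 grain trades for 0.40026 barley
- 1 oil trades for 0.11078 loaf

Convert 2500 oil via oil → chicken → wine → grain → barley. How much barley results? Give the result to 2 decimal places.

701.37

2500 oil × 0.15925 = 398.125 chicken
398.125 chicken × 0.70329 = 279.99733125 wine
279.99733125 wine × 6.2582 = 1752.27929842875 grain
1752.27929842875 grain × 0.40026 = 701.367311989091475 barley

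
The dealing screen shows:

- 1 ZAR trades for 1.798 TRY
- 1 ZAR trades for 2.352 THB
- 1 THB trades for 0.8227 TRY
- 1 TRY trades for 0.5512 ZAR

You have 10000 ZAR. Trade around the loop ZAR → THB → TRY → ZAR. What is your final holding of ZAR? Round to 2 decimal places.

10665.67

10000 ZAR × 2.352 = 23520 THB
23520 THB × 0.8227 = 19349.904 TRY
19349.904 TRY × 0.5512 = 10665.6670848 ZAR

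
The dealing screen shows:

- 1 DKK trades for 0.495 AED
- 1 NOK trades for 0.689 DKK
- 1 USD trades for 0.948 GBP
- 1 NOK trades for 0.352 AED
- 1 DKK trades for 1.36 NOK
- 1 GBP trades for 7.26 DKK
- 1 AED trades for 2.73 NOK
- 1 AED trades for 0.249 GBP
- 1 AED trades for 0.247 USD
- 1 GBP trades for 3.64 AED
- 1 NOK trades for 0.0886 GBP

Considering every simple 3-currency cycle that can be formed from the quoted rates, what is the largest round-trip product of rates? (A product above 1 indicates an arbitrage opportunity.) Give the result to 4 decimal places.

0.9311

NOK→DKK→AED→NOK: 0.689 × 0.495 × 2.73 = 0.93108
DKK→AED→GBP→DKK: 0.495 × 0.249 × 7.26 = 0.89483
NOK→GBP→AED→NOK: 0.0886 × 3.64 × 2.73 = 0.88044
NOK→GBP→DKK→NOK: 0.0886 × 7.26 × 1.36 = 0.87480
AED→USD→GBP→AED: 0.247 × 0.948 × 3.64 = 0.85233
Maximum is NOK→DKK→AED→NOK at 0.9311; no arbitrage — every cycle loses value.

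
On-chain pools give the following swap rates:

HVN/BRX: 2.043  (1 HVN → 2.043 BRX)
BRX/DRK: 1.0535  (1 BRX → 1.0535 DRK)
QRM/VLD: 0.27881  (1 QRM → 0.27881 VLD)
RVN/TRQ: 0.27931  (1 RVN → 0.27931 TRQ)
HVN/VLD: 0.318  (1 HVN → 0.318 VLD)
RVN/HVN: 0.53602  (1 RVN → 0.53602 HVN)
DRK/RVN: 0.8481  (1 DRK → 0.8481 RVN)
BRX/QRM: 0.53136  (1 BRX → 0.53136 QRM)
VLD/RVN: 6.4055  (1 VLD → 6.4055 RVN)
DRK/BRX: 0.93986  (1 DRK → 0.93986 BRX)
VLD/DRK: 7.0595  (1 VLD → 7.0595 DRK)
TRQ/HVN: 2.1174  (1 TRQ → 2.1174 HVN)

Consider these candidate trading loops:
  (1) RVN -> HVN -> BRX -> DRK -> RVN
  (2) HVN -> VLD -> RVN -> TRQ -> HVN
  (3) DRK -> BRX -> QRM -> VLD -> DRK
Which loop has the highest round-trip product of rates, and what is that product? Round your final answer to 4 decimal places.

1.2047

(1) 0.53602 × 2.043 × 1.0535 × 0.8481 = 0.97843
(2) 0.318 × 6.4055 × 0.27931 × 2.1174 = 1.20467
(3) 0.93986 × 0.53136 × 0.27881 × 7.0595 = 0.98296
Highest is cycle (2) at 1.2047 (>1, arbitrage).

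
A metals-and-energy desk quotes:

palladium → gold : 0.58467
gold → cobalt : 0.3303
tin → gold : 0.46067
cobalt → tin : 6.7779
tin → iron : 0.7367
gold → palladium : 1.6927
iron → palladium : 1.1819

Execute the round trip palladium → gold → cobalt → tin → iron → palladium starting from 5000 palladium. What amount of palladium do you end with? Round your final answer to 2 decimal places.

5698.44

5000 palladium × 0.58467 = 2923.35 gold
2923.35 gold × 0.3303 = 965.582505 cobalt
965.582505 cobalt × 6.7779 = 6544.6216606395 tin
6544.6216606395 tin × 0.7367 = 4821.42277739311965 iron
4821.42277739311965 iron × 1.1819 = 5698.439580600928114335 palladium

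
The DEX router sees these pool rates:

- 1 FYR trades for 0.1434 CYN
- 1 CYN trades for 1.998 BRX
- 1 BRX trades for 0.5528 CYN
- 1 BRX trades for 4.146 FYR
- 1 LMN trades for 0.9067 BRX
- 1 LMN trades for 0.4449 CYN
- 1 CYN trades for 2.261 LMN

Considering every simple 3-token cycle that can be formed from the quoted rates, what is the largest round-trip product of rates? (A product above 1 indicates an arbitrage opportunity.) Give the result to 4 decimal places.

1.1879

FYR→CYN→BRX→FYR: 0.1434 × 1.998 × 4.146 = 1.18788
BRX→CYN→LMN→BRX: 0.5528 × 2.261 × 0.9067 = 1.13327
Maximum is FYR→CYN→BRX→FYR at 1.1879; arbitrage exists.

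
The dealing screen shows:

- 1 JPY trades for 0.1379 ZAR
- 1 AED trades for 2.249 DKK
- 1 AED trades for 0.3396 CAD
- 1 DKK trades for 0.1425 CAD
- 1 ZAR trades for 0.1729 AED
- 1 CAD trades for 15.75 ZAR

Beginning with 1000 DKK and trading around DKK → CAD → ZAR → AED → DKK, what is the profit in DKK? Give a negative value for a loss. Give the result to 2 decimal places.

-127.27

1000 DKK × 0.1425 = 142.5 CAD
142.5 CAD × 15.75 = 2244.375 ZAR
2244.375 ZAR × 0.1729 = 388.0524375 AED
388.0524375 AED × 2.249 = 872.7299319375 DKK
Net change: 872.7299319375 − 1000 = -127.2700680625 DKK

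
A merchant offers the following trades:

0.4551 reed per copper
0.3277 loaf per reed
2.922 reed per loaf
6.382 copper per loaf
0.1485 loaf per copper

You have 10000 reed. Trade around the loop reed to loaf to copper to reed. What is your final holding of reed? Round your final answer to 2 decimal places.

10000 reed × 0.3277 = 3277 loaf
3277 loaf × 6.382 = 20913.814 copper
20913.814 copper × 0.4551 = 9517.8767514 reed

9517.88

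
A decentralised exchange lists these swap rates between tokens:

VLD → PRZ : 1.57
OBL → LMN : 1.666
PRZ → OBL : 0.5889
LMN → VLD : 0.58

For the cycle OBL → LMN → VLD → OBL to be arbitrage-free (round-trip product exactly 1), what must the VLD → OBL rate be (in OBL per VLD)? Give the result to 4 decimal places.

Known legs of the cycle: 1.666 × 0.58 = 0.96628
For no arbitrage the full-cycle product must be 1, so the missing rate is 1 / 0.96628 ≈ 1.034897.

1.0349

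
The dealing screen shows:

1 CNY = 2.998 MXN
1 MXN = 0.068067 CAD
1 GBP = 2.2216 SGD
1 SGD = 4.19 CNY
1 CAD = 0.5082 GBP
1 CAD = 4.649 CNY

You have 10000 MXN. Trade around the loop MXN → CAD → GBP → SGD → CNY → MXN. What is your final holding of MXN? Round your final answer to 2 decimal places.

9653.46

10000 MXN × 0.068067 = 680.67 CAD
680.67 CAD × 0.5082 = 345.916494 GBP
345.916494 GBP × 2.2216 = 768.4880830704 SGD
768.4880830704 SGD × 4.19 = 3219.965068064976 CNY
3219.965068064976 CNY × 2.998 = 9653.455274058798048 MXN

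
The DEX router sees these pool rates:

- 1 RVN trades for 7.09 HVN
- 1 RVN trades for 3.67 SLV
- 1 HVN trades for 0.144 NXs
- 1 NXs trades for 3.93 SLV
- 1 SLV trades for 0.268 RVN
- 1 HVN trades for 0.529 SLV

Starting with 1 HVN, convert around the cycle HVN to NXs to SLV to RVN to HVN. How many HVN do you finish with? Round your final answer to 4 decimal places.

1 HVN × 0.144 = 0.144 NXs
0.144 NXs × 3.93 = 0.56592 SLV
0.56592 SLV × 0.268 = 0.15166656 RVN
0.15166656 RVN × 7.09 = 1.0753159104 HVN

1.0753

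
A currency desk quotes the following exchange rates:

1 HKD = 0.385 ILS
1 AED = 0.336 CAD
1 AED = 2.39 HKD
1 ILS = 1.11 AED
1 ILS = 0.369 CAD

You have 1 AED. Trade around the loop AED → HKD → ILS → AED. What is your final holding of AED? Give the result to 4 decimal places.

1 AED × 2.39 = 2.39 HKD
2.39 HKD × 0.385 = 0.92015 ILS
0.92015 ILS × 1.11 = 1.0213665 AED

1.0214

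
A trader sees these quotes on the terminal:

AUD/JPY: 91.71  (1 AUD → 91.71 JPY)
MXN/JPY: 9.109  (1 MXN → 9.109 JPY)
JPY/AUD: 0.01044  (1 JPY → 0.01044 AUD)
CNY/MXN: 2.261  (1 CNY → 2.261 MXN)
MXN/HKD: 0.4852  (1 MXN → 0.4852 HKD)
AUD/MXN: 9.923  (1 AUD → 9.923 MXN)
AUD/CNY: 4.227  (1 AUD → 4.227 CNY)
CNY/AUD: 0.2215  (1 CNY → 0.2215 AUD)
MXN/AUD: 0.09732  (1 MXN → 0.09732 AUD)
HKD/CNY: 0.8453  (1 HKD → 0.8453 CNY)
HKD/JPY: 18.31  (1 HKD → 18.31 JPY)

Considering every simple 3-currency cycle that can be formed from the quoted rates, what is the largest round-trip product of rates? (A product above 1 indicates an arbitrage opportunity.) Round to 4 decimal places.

JPY→AUD→MXN→JPY: 0.01044 × 9.923 × 9.109 = 0.94366
CNY→MXN→AUD→CNY: 2.261 × 0.09732 × 4.227 = 0.93011
CNY→MXN→HKD→CNY: 2.261 × 0.4852 × 0.8453 = 0.92733
Maximum is JPY→AUD→MXN→JPY at 0.9437; no arbitrage — every cycle loses value.

0.9437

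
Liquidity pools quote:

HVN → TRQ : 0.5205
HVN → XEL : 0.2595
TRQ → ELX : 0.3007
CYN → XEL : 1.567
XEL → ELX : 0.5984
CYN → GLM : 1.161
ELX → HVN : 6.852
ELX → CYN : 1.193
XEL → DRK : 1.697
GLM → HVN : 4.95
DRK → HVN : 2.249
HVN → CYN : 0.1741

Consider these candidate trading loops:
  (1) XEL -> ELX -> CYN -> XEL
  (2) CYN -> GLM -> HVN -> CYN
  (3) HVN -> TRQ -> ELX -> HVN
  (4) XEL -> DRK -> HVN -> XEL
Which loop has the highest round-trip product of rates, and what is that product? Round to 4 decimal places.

1.1187

(1) 0.5984 × 1.193 × 1.567 = 1.11867
(2) 1.161 × 4.95 × 0.1741 = 1.00054
(3) 0.5205 × 0.3007 × 6.852 = 1.07244
(4) 1.697 × 2.249 × 0.2595 = 0.99040
Highest is cycle (1) at 1.1187 (>1, arbitrage).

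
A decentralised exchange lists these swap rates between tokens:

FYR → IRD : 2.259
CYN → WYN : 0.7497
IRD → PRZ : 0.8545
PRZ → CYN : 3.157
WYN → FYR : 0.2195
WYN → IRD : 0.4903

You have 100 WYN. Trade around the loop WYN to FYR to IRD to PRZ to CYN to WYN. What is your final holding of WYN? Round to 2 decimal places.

100 WYN × 0.2195 = 21.95 FYR
21.95 FYR × 2.259 = 49.58505 IRD
49.58505 IRD × 0.8545 = 42.370425225 PRZ
42.370425225 PRZ × 3.157 = 133.763432435325 CYN
133.763432435325 CYN × 0.7497 = 100.2824452967631525 WYN

100.28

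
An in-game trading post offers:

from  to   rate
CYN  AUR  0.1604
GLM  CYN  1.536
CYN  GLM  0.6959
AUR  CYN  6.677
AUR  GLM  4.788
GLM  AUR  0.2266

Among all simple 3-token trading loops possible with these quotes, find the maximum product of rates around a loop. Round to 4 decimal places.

AUR→GLM→CYN→AUR: 4.788 × 1.536 × 0.1604 = 1.17964
AUR→CYN→GLM→AUR: 6.677 × 0.6959 × 0.2266 = 1.05290
Maximum is AUR→GLM→CYN→AUR at 1.1796; arbitrage exists.

1.1796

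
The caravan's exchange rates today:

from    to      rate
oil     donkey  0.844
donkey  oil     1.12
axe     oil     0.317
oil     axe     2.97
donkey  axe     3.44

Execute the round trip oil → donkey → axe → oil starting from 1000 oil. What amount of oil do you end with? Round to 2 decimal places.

920.37

1000 oil × 0.844 = 844 donkey
844 donkey × 3.44 = 2903.36 axe
2903.36 axe × 0.317 = 920.36512 oil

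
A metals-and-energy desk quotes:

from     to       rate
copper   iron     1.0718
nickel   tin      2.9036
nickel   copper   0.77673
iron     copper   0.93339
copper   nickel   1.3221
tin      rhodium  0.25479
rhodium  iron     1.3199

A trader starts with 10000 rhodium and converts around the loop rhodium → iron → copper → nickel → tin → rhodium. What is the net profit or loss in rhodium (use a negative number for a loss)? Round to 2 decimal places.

2050.02

10000 rhodium × 1.3199 = 13199 iron
13199 iron × 0.93339 = 12319.81461 copper
12319.81461 copper × 1.3221 = 16288.026895881 nickel
16288.026895881 nickel × 2.9036 = 47293.9148948800716 tin
47293.9148948800716 tin × 0.25479 = 12050.016576066493442964 rhodium
Net change: 12050.016576066493442964 − 10000 = 2050.016576066493442964 rhodium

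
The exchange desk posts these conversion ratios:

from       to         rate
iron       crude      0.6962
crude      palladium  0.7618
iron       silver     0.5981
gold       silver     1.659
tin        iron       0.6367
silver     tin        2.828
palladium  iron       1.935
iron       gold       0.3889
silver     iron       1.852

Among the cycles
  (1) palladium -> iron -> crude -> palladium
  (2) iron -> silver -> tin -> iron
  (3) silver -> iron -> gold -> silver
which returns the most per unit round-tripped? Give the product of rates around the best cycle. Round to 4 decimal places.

1.1949

(1) 1.935 × 0.6962 × 0.7618 = 1.02626
(2) 0.5981 × 2.828 × 0.6367 = 1.07693
(3) 1.852 × 0.3889 × 1.659 = 1.19488
Highest is cycle (3) at 1.1949 (>1, arbitrage).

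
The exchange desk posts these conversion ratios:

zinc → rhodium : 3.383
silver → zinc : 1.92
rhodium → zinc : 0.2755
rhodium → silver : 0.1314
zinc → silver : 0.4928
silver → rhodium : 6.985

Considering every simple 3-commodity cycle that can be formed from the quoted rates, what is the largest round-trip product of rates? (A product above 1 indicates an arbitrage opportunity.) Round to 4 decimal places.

0.9483

zinc→silver→rhodium→zinc: 0.4928 × 6.985 × 0.2755 = 0.94833
zinc→rhodium→silver→zinc: 3.383 × 0.1314 × 1.92 = 0.85349
Maximum is zinc→silver→rhodium→zinc at 0.9483; no arbitrage — every cycle loses value.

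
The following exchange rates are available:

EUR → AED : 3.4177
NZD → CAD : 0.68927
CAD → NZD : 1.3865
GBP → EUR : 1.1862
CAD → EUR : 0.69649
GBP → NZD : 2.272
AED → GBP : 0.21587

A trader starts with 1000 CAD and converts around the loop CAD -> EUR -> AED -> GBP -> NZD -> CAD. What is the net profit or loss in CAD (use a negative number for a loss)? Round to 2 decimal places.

1000 CAD × 0.69649 = 696.49 EUR
696.49 EUR × 3.4177 = 2380.393873 AED
2380.393873 AED × 0.21587 = 513.85562536451 GBP
513.85562536451 GBP × 2.272 = 1167.47998082816672 NZD
1167.47998082816672 NZD × 0.68927 = 804.7089263854304750944 CAD
Net change: 804.7089263854304750944 − 1000 = -195.2910736145695249056 CAD

-195.29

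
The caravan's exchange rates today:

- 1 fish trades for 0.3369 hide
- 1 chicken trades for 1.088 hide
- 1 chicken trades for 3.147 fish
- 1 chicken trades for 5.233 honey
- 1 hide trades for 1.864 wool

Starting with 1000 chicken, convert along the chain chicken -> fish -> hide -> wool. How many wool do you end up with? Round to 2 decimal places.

1000 chicken × 3.147 = 3147 fish
3147 fish × 0.3369 = 1060.2243 hide
1060.2243 hide × 1.864 = 1976.2580952 wool

1976.26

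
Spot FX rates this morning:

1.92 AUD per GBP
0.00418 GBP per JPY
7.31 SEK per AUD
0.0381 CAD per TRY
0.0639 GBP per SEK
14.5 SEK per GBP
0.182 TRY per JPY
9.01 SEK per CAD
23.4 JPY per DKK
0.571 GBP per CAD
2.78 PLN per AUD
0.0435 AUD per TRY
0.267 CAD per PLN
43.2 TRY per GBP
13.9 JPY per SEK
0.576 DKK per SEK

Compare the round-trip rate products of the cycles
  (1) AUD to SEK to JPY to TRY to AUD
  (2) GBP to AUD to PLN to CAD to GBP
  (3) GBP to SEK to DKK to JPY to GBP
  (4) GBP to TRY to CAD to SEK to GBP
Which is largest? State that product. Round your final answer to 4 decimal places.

0.9476

(1) 7.31 × 13.9 × 0.182 × 0.0435 = 0.80444
(2) 1.92 × 2.78 × 0.267 × 0.571 = 0.81375
(3) 14.5 × 0.576 × 23.4 × 0.00418 = 0.81693
(4) 43.2 × 0.0381 × 9.01 × 0.0639 = 0.94762
Highest is cycle (4) at 0.9476 (≤1, no arbitrage).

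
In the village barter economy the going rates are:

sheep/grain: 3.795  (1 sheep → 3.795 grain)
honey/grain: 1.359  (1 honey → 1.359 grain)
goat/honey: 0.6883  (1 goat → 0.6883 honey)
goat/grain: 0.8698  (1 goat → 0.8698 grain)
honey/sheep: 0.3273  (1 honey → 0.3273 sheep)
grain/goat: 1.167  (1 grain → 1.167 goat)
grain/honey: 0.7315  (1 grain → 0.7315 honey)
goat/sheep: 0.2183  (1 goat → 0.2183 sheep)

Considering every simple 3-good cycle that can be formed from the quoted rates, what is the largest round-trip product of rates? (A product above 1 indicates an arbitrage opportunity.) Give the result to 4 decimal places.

1.0916

honey→grain→goat→honey: 1.359 × 1.167 × 0.6883 = 1.09161
grain→goat→sheep→grain: 1.167 × 0.2183 × 3.795 = 0.96680
honey→sheep→grain→honey: 0.3273 × 3.795 × 0.7315 = 0.90860
Maximum is honey→grain→goat→honey at 1.0916; arbitrage exists.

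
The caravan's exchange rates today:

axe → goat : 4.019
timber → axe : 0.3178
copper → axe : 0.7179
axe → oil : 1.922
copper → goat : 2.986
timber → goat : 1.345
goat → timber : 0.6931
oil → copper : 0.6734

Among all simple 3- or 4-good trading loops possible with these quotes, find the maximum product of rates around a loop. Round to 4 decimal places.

0.9292

copper→axe→oil→copper: 0.7179 × 1.922 × 0.6734 = 0.92916
goat→timber→axe→goat: 0.6931 × 0.3178 × 4.019 = 0.88525
Maximum is copper→axe→oil→copper at 0.9292; no arbitrage — every cycle loses value.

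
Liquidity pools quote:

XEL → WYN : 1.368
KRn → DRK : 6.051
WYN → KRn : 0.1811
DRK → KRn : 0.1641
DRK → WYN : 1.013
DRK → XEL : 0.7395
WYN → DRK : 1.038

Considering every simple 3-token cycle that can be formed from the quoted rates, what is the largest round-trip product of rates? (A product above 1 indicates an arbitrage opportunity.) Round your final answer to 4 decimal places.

DRK→WYN→KRn→DRK: 1.013 × 0.1811 × 6.051 = 1.11008
XEL→WYN→DRK→XEL: 1.368 × 1.038 × 0.7395 = 1.05008
Maximum is DRK→WYN→KRn→DRK at 1.1101; arbitrage exists.

1.1101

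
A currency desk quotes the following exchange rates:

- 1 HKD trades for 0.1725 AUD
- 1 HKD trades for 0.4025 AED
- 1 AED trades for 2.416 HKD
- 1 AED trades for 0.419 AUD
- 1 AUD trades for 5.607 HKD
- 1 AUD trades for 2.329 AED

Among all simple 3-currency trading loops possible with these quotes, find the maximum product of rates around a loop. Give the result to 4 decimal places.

0.9706

HKD→AUD→AED→HKD: 0.1725 × 2.329 × 2.416 = 0.97063
HKD→AED→AUD→HKD: 0.4025 × 0.419 × 5.607 = 0.94561
Maximum is HKD→AUD→AED→HKD at 0.9706; no arbitrage — every cycle loses value.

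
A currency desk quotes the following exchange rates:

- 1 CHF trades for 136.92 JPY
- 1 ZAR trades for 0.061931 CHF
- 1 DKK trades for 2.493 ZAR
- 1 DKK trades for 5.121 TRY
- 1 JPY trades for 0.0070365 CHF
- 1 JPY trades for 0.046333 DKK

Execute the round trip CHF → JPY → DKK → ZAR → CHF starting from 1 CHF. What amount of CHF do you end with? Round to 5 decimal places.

0.97946

1 CHF × 136.92 = 136.92 JPY
136.92 JPY × 0.046333 = 6.34391436 DKK
6.34391436 DKK × 2.493 = 15.81537849948 ZAR
15.81537849948 ZAR × 0.061931 = 0.97946220585129588 CHF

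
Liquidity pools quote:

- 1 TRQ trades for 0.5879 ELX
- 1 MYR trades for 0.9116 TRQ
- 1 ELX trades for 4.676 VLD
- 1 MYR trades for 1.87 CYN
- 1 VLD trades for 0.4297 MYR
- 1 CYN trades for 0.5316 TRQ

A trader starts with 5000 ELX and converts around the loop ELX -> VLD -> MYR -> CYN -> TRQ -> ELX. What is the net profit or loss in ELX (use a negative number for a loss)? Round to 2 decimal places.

871.38

5000 ELX × 4.676 = 23380 VLD
23380 VLD × 0.4297 = 10046.386 MYR
10046.386 MYR × 1.87 = 18786.74182 CYN
18786.74182 CYN × 0.5316 = 9987.031951512 TRQ
9987.031951512 TRQ × 0.5879 = 5871.3760842939048 ELX
Net change: 5871.3760842939048 − 5000 = 871.3760842939048 ELX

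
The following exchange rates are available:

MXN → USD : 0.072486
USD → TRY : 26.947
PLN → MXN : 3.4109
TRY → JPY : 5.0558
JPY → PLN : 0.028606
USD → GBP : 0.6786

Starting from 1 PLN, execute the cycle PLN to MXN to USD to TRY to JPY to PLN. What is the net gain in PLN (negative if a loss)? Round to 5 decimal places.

-0.03644

1 PLN × 3.4109 = 3.4109 MXN
3.4109 MXN × 0.072486 = 0.2472424974 USD
0.2472424974 USD × 26.947 = 6.6624435774378 TRY
6.6624435774378 TRY × 5.0558 = 33.68398223881002924 JPY
33.68398223881002924 JPY × 0.028606 = 0.96356399592339969643944 PLN
Net change: 0.96356399592339969643944 − 1 = -0.03643600407660030356056 PLN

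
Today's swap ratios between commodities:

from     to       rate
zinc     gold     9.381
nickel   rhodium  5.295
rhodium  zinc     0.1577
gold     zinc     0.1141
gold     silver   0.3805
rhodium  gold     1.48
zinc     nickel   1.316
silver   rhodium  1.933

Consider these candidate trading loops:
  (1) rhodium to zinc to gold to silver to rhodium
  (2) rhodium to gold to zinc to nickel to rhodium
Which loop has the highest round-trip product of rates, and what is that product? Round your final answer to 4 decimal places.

1.1767

(1) 0.1577 × 9.381 × 0.3805 × 1.933 = 1.08810
(2) 1.48 × 0.1141 × 1.316 × 5.295 = 1.17671
Highest is cycle (2) at 1.1767 (>1, arbitrage).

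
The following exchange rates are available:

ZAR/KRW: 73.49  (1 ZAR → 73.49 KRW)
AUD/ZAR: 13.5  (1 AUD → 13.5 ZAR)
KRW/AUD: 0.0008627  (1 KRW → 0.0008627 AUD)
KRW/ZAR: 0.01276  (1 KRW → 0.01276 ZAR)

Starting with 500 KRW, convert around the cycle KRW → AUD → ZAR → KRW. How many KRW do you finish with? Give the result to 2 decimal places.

500 KRW × 0.0008627 = 0.43135 AUD
0.43135 AUD × 13.5 = 5.823225 ZAR
5.823225 ZAR × 73.49 = 427.94880525 KRW

427.95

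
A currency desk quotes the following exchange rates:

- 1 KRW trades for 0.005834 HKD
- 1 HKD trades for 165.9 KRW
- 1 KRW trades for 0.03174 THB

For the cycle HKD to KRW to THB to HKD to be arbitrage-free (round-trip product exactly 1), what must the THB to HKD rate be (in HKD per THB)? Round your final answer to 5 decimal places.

0.18991

Known legs of the cycle: 165.9 × 0.03174 = 5.265666
For no arbitrage the full-cycle product must be 1, so the missing rate is 1 / 5.265666 ≈ 0.1899095.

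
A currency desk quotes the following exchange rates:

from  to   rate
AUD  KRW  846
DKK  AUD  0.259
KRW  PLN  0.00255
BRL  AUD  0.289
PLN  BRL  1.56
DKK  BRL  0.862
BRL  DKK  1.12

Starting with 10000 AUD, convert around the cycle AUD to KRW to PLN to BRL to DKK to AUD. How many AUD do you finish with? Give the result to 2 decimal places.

9762.32

10000 AUD × 846 = 8460000 KRW
8460000 KRW × 0.00255 = 21573 PLN
21573 PLN × 1.56 = 33653.88 BRL
33653.88 BRL × 1.12 = 37692.3456 DKK
37692.3456 DKK × 0.259 = 9762.3175104 AUD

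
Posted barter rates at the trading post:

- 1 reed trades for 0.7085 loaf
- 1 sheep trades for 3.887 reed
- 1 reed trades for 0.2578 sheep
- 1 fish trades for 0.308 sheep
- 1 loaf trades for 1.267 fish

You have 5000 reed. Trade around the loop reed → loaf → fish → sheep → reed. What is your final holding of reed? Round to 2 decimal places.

5373.43

5000 reed × 0.7085 = 3542.5 loaf
3542.5 loaf × 1.267 = 4488.3475 fish
4488.3475 fish × 0.308 = 1382.41103 sheep
1382.41103 sheep × 3.887 = 5373.43167361 reed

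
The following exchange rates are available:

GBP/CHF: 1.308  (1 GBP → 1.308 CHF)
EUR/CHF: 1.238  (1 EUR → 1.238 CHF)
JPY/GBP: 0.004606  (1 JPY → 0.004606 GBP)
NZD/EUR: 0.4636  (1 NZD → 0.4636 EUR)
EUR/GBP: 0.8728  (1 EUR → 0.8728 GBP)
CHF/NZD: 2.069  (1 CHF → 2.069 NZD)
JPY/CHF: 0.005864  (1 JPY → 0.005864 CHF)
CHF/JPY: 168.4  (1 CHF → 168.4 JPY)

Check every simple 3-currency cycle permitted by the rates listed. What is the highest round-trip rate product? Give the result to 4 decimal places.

1.1875

EUR→CHF→NZD→EUR: 1.238 × 2.069 × 0.4636 = 1.18748
CHF→JPY→GBP→CHF: 168.4 × 0.004606 × 1.308 = 1.01455
Maximum is EUR→CHF→NZD→EUR at 1.1875; arbitrage exists.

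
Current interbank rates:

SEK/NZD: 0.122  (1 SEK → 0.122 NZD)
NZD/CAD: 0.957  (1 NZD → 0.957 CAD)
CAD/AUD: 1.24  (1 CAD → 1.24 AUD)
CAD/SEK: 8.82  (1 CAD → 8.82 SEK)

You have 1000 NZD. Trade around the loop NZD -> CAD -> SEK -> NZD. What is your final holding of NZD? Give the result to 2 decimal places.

1029.77

1000 NZD × 0.957 = 957 CAD
957 CAD × 8.82 = 8440.74 SEK
8440.74 SEK × 0.122 = 1029.77028 NZD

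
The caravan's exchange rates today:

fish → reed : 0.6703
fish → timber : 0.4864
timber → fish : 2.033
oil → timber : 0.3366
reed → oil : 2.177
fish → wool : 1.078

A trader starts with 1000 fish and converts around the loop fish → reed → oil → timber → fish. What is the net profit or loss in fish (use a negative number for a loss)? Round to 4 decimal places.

-1.4286

1000 fish × 0.6703 = 670.3 reed
670.3 reed × 2.177 = 1459.2431 oil
1459.2431 oil × 0.3366 = 491.18122746 timber
491.18122746 timber × 2.033 = 998.57143542618 fish
Net change: 998.57143542618 − 1000 = -1.42856457382 fish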